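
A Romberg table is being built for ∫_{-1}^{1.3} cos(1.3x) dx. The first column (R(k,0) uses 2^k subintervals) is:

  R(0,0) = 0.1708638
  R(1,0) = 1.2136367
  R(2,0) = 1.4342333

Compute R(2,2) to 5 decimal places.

Richardson extrapolation on the trapezoidal column (denominator 4−1=3):
R(1,1) = (4·1.2136367 − 0.1708638) / 3 = 1.5612277
R(2,1) = 1.4342333 + (1.4342333 − 1.2136367)/3 = 1.5077655
R(2,2) = (16·1.5077655 − 1.5612277) / 15 = 1.5042014

1.50420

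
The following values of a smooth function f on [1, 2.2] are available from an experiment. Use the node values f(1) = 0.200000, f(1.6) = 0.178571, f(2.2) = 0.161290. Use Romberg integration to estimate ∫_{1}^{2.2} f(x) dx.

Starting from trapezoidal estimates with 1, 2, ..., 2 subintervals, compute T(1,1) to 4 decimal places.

T(0,0) (trapezoid, 1 panel, h=1.2000): 0.216774
T(1,0) (trapezoid, 2 panels, h=0.6000): 0.215530
T(1,1) = 0.215530 + (0.215530 − 0.216774)/3 = 0.215115

0.2151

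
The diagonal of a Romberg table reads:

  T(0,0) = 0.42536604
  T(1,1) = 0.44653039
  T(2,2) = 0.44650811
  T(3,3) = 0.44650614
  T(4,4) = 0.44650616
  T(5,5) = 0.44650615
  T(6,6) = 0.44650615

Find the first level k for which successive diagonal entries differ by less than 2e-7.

k = 4

|T(1,1) − T(0,0)| = 0.02116435 ≥ 2e-7
|T(2,2) − T(1,1)| = 0.00002228 ≥ 2e-7
|T(3,3) − T(2,2)| = 0.00000197 ≥ 2e-7
|T(4,4) − T(3,3)| = 0.00000002 < 2e-7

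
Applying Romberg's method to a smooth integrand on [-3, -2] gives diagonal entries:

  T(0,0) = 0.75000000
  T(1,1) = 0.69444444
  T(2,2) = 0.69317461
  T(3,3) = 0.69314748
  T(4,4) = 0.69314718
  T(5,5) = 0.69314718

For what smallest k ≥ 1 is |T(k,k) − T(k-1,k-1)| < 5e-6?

|T(1,1) − T(0,0)| = 0.05555556 ≥ 5e-6
|T(2,2) − T(1,1)| = 0.00126983 ≥ 5e-6
|T(3,3) − T(2,2)| = 0.00002713 ≥ 5e-6
|T(4,4) − T(3,3)| = 0.00000030 < 5e-6

k = 4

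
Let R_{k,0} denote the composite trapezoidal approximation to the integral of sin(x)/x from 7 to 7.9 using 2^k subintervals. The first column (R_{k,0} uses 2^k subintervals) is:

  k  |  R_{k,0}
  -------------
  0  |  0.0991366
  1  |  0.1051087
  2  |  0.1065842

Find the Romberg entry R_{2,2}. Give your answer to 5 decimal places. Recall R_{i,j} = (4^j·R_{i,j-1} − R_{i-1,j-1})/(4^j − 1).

Richardson extrapolation on the trapezoidal column (denominator 4−1=3):
R_{1,1} = 0.1051087 + (0.1051087 − 0.0991366)/3 = 0.1070994
R_{2,1} = (4·0.1065842 − 0.1051087) / 3 = 0.1070760
R_{2,2} = 0.1070760 + (0.1070760 − 0.1070994)/15 = 0.1070744

0.10707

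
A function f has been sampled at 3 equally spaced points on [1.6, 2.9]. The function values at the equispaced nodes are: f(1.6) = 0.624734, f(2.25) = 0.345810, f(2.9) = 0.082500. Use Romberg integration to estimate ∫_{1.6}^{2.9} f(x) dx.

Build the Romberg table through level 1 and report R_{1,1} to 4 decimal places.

R_{0,0} (trapezoid, 1 panel, h=1.3000): 0.459702
R_{1,0} (trapezoid, 2 panels, h=0.6500): 0.454628
R_{1,1} = 0.454628 + (0.454628 − 0.459702)/3 = 0.452937

0.4529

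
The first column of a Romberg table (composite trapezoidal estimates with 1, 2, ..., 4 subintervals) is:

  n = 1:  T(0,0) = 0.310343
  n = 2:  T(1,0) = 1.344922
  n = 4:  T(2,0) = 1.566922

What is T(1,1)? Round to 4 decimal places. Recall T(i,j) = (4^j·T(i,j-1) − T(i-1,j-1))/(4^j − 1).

1.6898

Richardson extrapolation on the trapezoidal column (denominator 4−1=3):
T(1,1) = (4·1.344922 − 0.310343) / 3 = 1.689782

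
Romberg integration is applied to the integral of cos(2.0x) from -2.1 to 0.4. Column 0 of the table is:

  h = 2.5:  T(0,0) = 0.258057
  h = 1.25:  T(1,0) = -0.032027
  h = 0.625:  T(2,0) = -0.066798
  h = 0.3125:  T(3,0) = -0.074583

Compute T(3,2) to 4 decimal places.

-0.0771

Richardson extrapolation on the trapezoidal column (denominator 4−1=3):
T(2,1) = -0.066798 + (-0.066798 − (-0.032027))/3 = -0.078388
T(3,1) = -0.074583 + (-0.074583 − (-0.066798))/3 = -0.077178
T(3,2) = -0.077178 + (-0.077178 − (-0.078388))/15 = -0.077097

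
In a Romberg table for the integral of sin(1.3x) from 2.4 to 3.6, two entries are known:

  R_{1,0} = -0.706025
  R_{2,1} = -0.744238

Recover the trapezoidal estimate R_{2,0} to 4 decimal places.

From R_{2,1} = (4·R_{2,0} − R_{1,0})/3, solve for R_{2,0}:
4·R_{2,0} = 3·(-0.744238) + (-0.706025) = -2.938739
R_{2,0} = -0.734685

-0.7347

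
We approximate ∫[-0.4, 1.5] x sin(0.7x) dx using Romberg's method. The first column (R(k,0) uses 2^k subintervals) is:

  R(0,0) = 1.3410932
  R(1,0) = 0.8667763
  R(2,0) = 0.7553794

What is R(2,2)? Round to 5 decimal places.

R(1,1) = (4·0.8667763 − 1.3410932) / 3 = 0.7086707
R(2,1) = 0.7553794 + (0.7553794 − 0.8667763)/3 = 0.7182471
R(2,2) = 0.7182471 + (0.7182471 − 0.7086707)/15 = 0.7188855

0.71889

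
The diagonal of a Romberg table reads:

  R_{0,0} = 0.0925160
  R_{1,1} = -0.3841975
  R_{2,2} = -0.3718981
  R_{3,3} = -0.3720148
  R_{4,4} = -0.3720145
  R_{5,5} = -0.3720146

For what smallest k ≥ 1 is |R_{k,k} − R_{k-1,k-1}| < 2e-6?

|R_{1,1} − R_{0,0}| = 0.4767135 ≥ 2e-6
|R_{2,2} − R_{1,1}| = 0.0122994 ≥ 2e-6
|R_{3,3} − R_{2,2}| = 0.0001167 ≥ 2e-6
|R_{4,4} − R_{3,3}| = 0.0000003 < 2e-6

k = 4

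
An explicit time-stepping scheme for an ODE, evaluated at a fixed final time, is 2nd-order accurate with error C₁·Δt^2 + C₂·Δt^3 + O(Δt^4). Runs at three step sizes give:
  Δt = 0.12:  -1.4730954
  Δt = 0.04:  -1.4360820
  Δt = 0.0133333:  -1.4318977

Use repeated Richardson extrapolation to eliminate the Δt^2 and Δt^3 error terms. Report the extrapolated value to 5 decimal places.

First eliminate the Δt^2 term (factor 3^2 = 9):
  B₁ = (9·(-1.4360820) − (-1.4730954))/8 = -1.4314553
  B₂ = (9·(-1.4318977) − (-1.4360820))/8 = -1.4313747
Then eliminate the Δt^3 term (factor 3^3 = 27):
  (27·(-1.4313747) − (-1.4314553))/26 = -1.4313716

-1.43137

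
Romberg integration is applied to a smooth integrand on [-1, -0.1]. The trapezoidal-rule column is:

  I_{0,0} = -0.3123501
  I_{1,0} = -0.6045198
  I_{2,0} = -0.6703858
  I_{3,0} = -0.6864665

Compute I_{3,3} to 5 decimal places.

Richardson extrapolation on the trapezoidal column (denominator 4−1=3):
I_{1,1} = -0.6045198 + (-0.6045198 − (-0.3123501))/3 = -0.7019097
I_{2,1} = (4·(-0.6703858) − (-0.6045198)) / 3 = -0.6923411
I_{3,1} = (4·(-0.6864665) − (-0.6703858)) / 3 = -0.6918267
I_{2,2} = (16·(-0.6923411) − (-0.7019097)) / 15 = -0.6917032
I_{3,2} = (16·(-0.6918267) − (-0.6923411)) / 15 = -0.6917924
I_{3,3} = -0.6917924 + (-0.6917924 − (-0.6917032))/63 = -0.6917938
(Column j=1 coincides with Simpson's rule on the same nodes.)

-0.69179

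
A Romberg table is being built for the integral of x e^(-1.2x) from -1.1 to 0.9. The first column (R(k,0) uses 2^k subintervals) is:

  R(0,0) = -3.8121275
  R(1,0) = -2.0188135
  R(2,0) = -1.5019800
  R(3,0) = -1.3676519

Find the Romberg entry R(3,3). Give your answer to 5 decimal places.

-1.32240

Richardson extrapolation on the trapezoidal column (denominator 4−1=3):
R(1,1) = (4·(-2.0188135) − (-3.8121275)) / 3 = -1.4210422
R(2,1) = (4·(-1.5019800) − (-2.0188135)) / 3 = -1.3297022
R(3,1) = -1.3676519 + (-1.3676519 − (-1.5019800))/3 = -1.3228759
R(2,2) = -1.3297022 + (-1.3297022 − (-1.4210422))/15 = -1.3236129
R(3,2) = -1.3228759 + (-1.3228759 − (-1.3297022))/15 = -1.3224208
R(3,3) = -1.3224208 + (-1.3224208 − (-1.3236129))/63 = -1.3224019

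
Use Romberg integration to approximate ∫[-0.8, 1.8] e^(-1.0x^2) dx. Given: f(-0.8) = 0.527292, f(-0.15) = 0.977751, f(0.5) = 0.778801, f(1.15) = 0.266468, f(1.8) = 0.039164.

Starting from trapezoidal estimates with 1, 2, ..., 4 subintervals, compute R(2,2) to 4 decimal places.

R(0,0) (trapezoid, 1 panel, h=2.6000): 0.736393
R(1,0) (trapezoid, 2 panels, h=1.3000): 1.380638
R(2,0) (trapezoid, 4 panels, h=0.6500): 1.499061
R(1,1) = 1.380638 + (1.380638 − 0.736393)/3 = 1.595386
R(2,1) = 1.499061 + (1.499061 − 1.380638)/3 = 1.538535
R(2,2) = 1.538535 + (1.538535 − 1.595386)/15 = 1.534745

1.5347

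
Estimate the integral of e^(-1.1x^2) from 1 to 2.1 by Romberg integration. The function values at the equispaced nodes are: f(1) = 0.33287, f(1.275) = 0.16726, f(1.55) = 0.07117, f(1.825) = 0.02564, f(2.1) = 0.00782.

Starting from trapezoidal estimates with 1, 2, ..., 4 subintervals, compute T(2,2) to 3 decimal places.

T(0,0) (trapezoid, 1 panel, h=1.1000): 0.18738
T(1,0) (trapezoid, 2 panels, h=0.5500): 0.13283
T(2,0) (trapezoid, 4 panels, h=0.2750): 0.11946
T(1,1) = 0.13283 + (0.13283 − 0.18738)/3 = 0.11465
T(2,1) = 0.11946 + (0.11946 − 0.13283)/3 = 0.11500
T(2,2) = 0.11500 + (0.11500 − 0.11465)/15 = 0.11502

0.115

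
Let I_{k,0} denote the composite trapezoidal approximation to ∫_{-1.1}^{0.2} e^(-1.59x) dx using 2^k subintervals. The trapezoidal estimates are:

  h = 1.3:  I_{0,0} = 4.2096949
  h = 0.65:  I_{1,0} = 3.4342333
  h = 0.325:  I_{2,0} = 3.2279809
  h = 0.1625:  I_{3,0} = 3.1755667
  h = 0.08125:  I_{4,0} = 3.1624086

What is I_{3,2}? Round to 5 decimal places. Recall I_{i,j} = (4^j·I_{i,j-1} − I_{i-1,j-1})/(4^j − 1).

Richardson extrapolation on the trapezoidal column (denominator 4−1=3):
I_{2,1} = 3.2279809 + (3.2279809 − 3.4342333)/3 = 3.1592301
I_{3,1} = (4·3.1755667 − 3.2279809) / 3 = 3.1580953
I_{3,2} = (16·3.1580953 − 3.1592301) / 15 = 3.1580196
(Column j=1 coincides with Simpson's rule on the same nodes.)

3.15802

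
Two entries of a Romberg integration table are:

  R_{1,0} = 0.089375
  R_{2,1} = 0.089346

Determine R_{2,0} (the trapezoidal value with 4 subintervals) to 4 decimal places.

0.0894

From R_{2,1} = (4·R_{2,0} − R_{1,0})/3, solve for R_{2,0}:
4·R_{2,0} = 3·0.089346 + 0.089375 = 0.357413
R_{2,0} = 0.089353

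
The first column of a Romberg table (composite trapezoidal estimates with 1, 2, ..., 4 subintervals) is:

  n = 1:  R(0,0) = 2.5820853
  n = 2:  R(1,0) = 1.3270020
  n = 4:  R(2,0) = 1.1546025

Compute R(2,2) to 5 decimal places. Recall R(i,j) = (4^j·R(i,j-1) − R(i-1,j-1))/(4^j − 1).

R(1,1) = 1.3270020 + (1.3270020 − 2.5820853)/3 = 0.9086409
R(2,1) = (4·1.1546025 − 1.3270020) / 3 = 1.0971360
R(2,2) = (16·1.0971360 − 0.9086409) / 15 = 1.1097023

1.10970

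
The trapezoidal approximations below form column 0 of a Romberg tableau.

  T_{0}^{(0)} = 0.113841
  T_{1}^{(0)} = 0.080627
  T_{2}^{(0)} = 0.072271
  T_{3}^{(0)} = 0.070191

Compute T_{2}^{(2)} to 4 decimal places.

0.0695

Richardson extrapolation on the trapezoidal column (denominator 4−1=3):
T_{1}^{(1)} = (4·0.080627 − 0.113841) / 3 = 0.069556
T_{2}^{(1)} = (4·0.072271 − 0.080627) / 3 = 0.069486
T_{2}^{(2)} = (16·0.069486 − 0.069556) / 15 = 0.069481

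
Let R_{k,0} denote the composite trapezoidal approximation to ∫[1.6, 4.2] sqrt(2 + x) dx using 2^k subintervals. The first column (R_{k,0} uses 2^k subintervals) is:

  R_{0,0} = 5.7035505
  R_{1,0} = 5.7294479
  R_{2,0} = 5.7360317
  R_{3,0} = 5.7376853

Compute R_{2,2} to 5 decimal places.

R_{1,1} = (4·5.7294479 − 5.7035505) / 3 = 5.7380804
R_{2,1} = 5.7360317 + (5.7360317 − 5.7294479)/3 = 5.7382263
R_{2,2} = 5.7382263 + (5.7382263 − 5.7380804)/15 = 5.7382360

5.73824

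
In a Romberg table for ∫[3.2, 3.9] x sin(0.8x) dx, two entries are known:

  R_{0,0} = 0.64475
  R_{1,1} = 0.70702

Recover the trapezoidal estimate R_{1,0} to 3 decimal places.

From R_{1,1} = (4·R_{1,0} − R_{0,0})/3, solve for R_{1,0}:
4·R_{1,0} = 3·0.70702 + 0.64475 = 2.76581
R_{1,0} = 0.69145

0.691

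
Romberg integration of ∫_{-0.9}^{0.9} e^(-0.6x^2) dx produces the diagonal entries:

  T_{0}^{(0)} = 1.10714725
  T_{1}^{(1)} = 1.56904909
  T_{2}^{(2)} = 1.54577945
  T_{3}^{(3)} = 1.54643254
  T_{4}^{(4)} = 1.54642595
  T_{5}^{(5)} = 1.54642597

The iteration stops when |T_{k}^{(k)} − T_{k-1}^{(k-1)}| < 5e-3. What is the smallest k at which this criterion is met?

k = 3

|T_{1}^{(1)} − T_{0}^{(0)}| = 0.46190184 ≥ 5e-3
|T_{2}^{(2)} − T_{1}^{(1)}| = 0.02326964 ≥ 5e-3
|T_{3}^{(3)} − T_{2}^{(2)}| = 0.00065309 < 5e-3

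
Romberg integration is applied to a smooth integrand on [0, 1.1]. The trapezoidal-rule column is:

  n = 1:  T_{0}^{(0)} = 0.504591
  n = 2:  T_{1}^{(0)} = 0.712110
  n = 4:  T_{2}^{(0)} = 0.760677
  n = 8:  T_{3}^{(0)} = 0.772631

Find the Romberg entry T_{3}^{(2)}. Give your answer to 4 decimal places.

Richardson extrapolation on the trapezoidal column (denominator 4−1=3):
T_{2}^{(1)} = (4·0.760677 − 0.712110) / 3 = 0.776866
T_{3}^{(1)} = (4·0.772631 − 0.760677) / 3 = 0.776616
T_{3}^{(2)} = (16·0.776616 − 0.776866) / 15 = 0.776599

0.7766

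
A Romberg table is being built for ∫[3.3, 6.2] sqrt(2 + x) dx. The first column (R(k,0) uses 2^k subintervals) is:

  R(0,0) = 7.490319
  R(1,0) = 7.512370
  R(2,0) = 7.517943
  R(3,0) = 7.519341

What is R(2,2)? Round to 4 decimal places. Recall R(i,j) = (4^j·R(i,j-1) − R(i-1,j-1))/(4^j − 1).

7.5198

Richardson extrapolation on the trapezoidal column (denominator 4−1=3):
R(1,1) = 7.512370 + (7.512370 − 7.490319)/3 = 7.519720
R(2,1) = 7.517943 + (7.517943 − 7.512370)/3 = 7.519801
R(2,2) = 7.519801 + (7.519801 − 7.519720)/15 = 7.519806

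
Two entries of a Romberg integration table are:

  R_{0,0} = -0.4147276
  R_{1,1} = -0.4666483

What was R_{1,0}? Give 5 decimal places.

-0.45367

From R_{1,1} = (4·R_{1,0} − R_{0,0})/3, solve for R_{1,0}:
4·R_{1,0} = 3·(-0.4666483) + (-0.4147276) = -1.8146725
R_{1,0} = -0.4536681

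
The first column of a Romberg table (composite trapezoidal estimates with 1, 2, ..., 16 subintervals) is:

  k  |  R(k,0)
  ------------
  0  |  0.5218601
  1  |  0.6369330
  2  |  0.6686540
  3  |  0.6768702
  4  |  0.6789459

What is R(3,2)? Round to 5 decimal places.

R(2,1) = (4·0.6686540 − 0.6369330) / 3 = 0.6792277
R(3,1) = (4·0.6768702 − 0.6686540) / 3 = 0.6796089
R(3,2) = (16·0.6796089 − 0.6792277) / 15 = 0.6796343

0.67963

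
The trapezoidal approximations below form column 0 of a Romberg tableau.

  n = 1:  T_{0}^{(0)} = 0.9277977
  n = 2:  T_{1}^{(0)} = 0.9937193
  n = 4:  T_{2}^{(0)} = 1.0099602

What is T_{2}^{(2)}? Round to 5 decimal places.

1.01535

T_{1}^{(1)} = (4·0.9937193 − 0.9277977) / 3 = 1.0156932
T_{2}^{(1)} = (4·1.0099602 − 0.9937193) / 3 = 1.0153738
T_{2}^{(2)} = (16·1.0153738 − 1.0156932) / 15 = 1.0153525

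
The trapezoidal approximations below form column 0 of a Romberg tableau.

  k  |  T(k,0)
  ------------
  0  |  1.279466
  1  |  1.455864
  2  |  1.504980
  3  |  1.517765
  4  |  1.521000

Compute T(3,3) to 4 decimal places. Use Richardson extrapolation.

1.5221

Richardson extrapolation on the trapezoidal column (denominator 4−1=3):
T(1,1) = 1.455864 + (1.455864 − 1.279466)/3 = 1.514663
T(2,1) = (4·1.504980 − 1.455864) / 3 = 1.521352
T(3,1) = 1.517765 + (1.517765 − 1.504980)/3 = 1.522027
T(2,2) = (16·1.521352 − 1.514663) / 15 = 1.521798
T(3,2) = (16·1.522027 − 1.521352) / 15 = 1.522072
T(3,3) = (64·1.522072 − 1.521798) / 63 = 1.522076
(Column j=1 coincides with Simpson's rule on the same nodes.)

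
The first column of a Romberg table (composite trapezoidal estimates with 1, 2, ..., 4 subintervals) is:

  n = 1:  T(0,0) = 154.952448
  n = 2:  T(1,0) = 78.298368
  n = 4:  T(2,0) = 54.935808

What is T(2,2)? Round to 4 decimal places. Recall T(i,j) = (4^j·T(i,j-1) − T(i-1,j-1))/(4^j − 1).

46.7750

Richardson extrapolation on the trapezoidal column (denominator 4−1=3):
T(1,1) = (4·78.298368 − 154.952448) / 3 = 52.747008
T(2,1) = (4·54.935808 − 78.298368) / 3 = 47.148288
T(2,2) = 47.148288 + (47.148288 − 52.747008)/15 = 46.775040
(Column j=1 coincides with Simpson's rule on the same nodes.)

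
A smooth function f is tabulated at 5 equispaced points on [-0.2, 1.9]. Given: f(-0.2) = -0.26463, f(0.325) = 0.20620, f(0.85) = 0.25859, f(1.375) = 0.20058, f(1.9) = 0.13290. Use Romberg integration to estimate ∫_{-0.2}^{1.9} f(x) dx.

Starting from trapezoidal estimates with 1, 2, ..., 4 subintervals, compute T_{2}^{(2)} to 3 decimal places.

T_{0}^{(0)} (trapezoid, 1 panel, h=2.1000): -0.13832
T_{1}^{(0)} (trapezoid, 2 panels, h=1.0500): 0.20236
T_{2}^{(0)} (trapezoid, 4 panels, h=0.5250): 0.31474
T_{1}^{(1)} = 0.20236 + (0.20236 − (-0.13832))/3 = 0.31592
T_{2}^{(1)} = 0.31474 + (0.31474 − 0.20236)/3 = 0.35220
T_{2}^{(2)} = 0.35220 + (0.35220 − 0.31592)/15 = 0.35462

0.355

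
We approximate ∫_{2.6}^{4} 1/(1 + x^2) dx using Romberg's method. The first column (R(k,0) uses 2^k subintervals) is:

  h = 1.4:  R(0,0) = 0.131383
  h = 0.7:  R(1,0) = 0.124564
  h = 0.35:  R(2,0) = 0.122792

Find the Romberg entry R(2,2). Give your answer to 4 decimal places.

0.1222

Richardson extrapolation on the trapezoidal column (denominator 4−1=3):
R(1,1) = 0.124564 + (0.124564 − 0.131383)/3 = 0.122291
R(2,1) = (4·0.122792 − 0.124564) / 3 = 0.122201
R(2,2) = 0.122201 + (0.122201 − 0.122291)/15 = 0.122195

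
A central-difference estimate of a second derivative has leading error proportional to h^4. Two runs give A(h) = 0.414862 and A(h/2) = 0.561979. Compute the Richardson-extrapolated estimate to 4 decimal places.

The leading error scales as h^4; refining by a factor of 2 reduces it by 2^4 = 16.
Extrapolated value = (16·A(h/2) − A(h)) / (16 − 1)
= (16·0.561979 − 0.414862) / 15
= 8.576802 / 15 = 0.571787

0.5718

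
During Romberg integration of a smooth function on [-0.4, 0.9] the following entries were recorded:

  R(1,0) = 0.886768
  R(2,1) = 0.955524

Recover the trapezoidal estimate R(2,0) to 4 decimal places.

0.9383

From R(2,1) = (4·R(2,0) − R(1,0))/3, solve for R(2,0):
4·R(2,0) = 3·0.955524 + 0.886768 = 3.753340
R(2,0) = 0.938335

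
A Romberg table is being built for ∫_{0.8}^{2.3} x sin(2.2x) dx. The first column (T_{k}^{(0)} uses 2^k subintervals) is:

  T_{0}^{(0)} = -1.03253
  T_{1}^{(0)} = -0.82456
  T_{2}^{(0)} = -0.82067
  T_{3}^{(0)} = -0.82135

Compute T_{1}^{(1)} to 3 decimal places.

Richardson extrapolation on the trapezoidal column (denominator 4−1=3):
T_{1}^{(1)} = (4·(-0.82456) − (-1.03253)) / 3 = -0.75524
(Column j=1 coincides with Simpson's rule on the same nodes.)

-0.755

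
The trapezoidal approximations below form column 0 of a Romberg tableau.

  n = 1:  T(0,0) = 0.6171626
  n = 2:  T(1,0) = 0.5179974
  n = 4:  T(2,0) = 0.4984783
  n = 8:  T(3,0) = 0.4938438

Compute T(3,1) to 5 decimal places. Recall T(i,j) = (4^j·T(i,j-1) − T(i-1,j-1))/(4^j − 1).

0.49230

T(3,1) = 0.4938438 + (0.4938438 − 0.4984783)/3 = 0.4922990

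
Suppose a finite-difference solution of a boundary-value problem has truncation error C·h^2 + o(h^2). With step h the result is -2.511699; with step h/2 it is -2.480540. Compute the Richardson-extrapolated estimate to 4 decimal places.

-2.4702

The leading error scales as h^2; refining by a factor of 2 reduces it by 2^2 = 4.
Extrapolated value = (4·A(h/2) − A(h)) / (4 − 1)
= (4·(-2.480540) − (-2.511699)) / 3
= -7.410461 / 3 = -2.470154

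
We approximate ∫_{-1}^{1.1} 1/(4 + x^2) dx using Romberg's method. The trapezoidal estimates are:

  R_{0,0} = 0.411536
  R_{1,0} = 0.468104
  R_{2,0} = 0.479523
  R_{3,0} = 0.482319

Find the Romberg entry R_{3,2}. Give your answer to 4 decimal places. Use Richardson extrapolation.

0.4832

R_{2,1} = 0.479523 + (0.479523 − 0.468104)/3 = 0.483329
R_{3,1} = (4·0.482319 − 0.479523) / 3 = 0.483251
R_{3,2} = (16·0.483251 − 0.483329) / 15 = 0.483246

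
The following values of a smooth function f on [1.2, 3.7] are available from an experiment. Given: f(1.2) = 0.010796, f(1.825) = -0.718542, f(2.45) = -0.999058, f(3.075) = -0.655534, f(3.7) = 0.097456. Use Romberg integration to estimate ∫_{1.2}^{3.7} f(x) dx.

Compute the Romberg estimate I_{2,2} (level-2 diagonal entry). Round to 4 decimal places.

I_{0,0} (trapezoid, 1 panel, h=2.5000): 0.135315
I_{1,0} (trapezoid, 2 panels, h=1.2500): -1.181165
I_{2,0} (trapezoid, 4 panels, h=0.6250): -1.449380
I_{1,1} = -1.181165 + (-1.181165 − 0.135315)/3 = -1.619992
I_{2,1} = -1.449380 + (-1.449380 − (-1.181165))/3 = -1.538785
I_{2,2} = -1.538785 + (-1.538785 − (-1.619992))/15 = -1.533371

-1.5334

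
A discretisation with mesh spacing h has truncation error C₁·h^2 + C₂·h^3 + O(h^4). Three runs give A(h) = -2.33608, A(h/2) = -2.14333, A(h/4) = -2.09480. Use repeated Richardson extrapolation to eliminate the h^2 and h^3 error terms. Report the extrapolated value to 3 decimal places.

First eliminate the h^2 term (factor 2^2 = 4):
  B₁ = (4·(-2.14333) − (-2.33608))/3 = -2.07908
  B₂ = (4·(-2.09480) − (-2.14333))/3 = -2.07862
Then eliminate the h^3 term (factor 2^3 = 8):
  (8·(-2.07862) − (-2.07908))/7 = -2.07855

-2.079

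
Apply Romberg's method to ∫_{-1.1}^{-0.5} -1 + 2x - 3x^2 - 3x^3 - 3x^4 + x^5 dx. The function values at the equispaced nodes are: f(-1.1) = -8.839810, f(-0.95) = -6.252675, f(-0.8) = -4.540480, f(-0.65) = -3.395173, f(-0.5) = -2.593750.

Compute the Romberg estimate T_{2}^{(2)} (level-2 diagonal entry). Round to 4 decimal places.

-2.9550

T_{0}^{(0)} (trapezoid, 1 panel, h=0.6000): -3.430068
T_{1}^{(0)} (trapezoid, 2 panels, h=0.3000): -3.077178
T_{2}^{(0)} (trapezoid, 4 panels, h=0.1500): -2.985766
T_{1}^{(1)} = -3.077178 + (-3.077178 − (-3.430068))/3 = -2.959548
T_{2}^{(1)} = -2.985766 + (-2.985766 − (-3.077178))/3 = -2.955295
T_{2}^{(2)} = -2.955295 + (-2.955295 − (-2.959548))/15 = -2.955011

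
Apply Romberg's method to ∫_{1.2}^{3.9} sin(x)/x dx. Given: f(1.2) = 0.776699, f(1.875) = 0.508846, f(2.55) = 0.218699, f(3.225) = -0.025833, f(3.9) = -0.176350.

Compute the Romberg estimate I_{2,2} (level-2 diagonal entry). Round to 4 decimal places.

0.6685

I_{0,0} (trapezoid, 1 panel, h=2.7000): 0.810471
I_{1,0} (trapezoid, 2 panels, h=1.3500): 0.700479
I_{2,0} (trapezoid, 4 panels, h=0.6750): 0.676273
I_{1,1} = 0.700479 + (0.700479 − 0.810471)/3 = 0.663815
I_{2,1} = 0.676273 + (0.676273 − 0.700479)/3 = 0.668204
I_{2,2} = 0.668204 + (0.668204 − 0.663815)/15 = 0.668497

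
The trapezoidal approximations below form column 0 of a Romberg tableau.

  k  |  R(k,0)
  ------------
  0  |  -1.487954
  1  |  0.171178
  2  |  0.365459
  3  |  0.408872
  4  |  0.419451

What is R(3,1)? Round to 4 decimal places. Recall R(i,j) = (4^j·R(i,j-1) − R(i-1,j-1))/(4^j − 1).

Richardson extrapolation on the trapezoidal column (denominator 4−1=3):
R(3,1) = 0.408872 + (0.408872 − 0.365459)/3 = 0.423343

0.4233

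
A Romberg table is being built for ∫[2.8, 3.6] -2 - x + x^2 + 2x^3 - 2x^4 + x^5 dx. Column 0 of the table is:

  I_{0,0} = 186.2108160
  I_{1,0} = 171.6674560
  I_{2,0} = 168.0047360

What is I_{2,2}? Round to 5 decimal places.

Richardson extrapolation on the trapezoidal column (denominator 4−1=3):
I_{1,1} = 171.6674560 + (171.6674560 − 186.2108160)/3 = 166.8196693
I_{2,1} = 168.0047360 + (168.0047360 − 171.6674560)/3 = 166.7838293
I_{2,2} = (16·166.7838293 − 166.8196693) / 15 = 166.7814400

166.78144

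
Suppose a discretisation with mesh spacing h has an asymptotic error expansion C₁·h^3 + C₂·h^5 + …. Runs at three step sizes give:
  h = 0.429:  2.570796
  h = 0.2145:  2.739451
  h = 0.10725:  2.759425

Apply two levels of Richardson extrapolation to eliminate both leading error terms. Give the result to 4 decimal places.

2.7622

First eliminate the h^3 term (factor 2^3 = 8):
  B₁ = (8·2.739451 − 2.570796)/7 = 2.763545
  B₂ = (8·2.759425 − 2.739451)/7 = 2.762278
Then eliminate the h^5 term (factor 2^5 = 32):
  (32·2.762278 − 2.763545)/31 = 2.762237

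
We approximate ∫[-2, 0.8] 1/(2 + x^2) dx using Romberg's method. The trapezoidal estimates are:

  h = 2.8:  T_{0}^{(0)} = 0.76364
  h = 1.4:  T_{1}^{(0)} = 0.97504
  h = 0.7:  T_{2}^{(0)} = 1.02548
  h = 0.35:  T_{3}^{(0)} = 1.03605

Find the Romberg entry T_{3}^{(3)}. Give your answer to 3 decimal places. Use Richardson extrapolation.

1.039

T_{1}^{(1)} = 0.97504 + (0.97504 − 0.76364)/3 = 1.04551
T_{2}^{(1)} = 1.02548 + (1.02548 − 0.97504)/3 = 1.04229
T_{3}^{(1)} = (4·1.03605 − 1.02548) / 3 = 1.03957
T_{2}^{(2)} = 1.04229 + (1.04229 − 1.04551)/15 = 1.04208
T_{3}^{(2)} = (16·1.03957 − 1.04229) / 15 = 1.03939
T_{3}^{(3)} = 1.03939 + (1.03939 − 1.04208)/63 = 1.03935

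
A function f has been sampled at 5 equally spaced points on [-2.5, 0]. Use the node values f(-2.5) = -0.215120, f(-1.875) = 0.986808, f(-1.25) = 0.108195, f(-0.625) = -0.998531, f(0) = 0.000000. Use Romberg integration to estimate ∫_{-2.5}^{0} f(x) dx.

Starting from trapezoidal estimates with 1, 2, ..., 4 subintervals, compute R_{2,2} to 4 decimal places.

R_{0,0} (trapezoid, 1 panel, h=2.5000): -0.268900
R_{1,0} (trapezoid, 2 panels, h=1.2500): 0.000794
R_{2,0} (trapezoid, 4 panels, h=0.6250): -0.006930
R_{1,1} = 0.000794 + (0.000794 − (-0.268900))/3 = 0.090692
R_{2,1} = -0.006930 + (-0.006930 − 0.000794)/3 = -0.009505
R_{2,2} = -0.009505 + (-0.009505 − 0.090692)/15 = -0.016185

-0.0162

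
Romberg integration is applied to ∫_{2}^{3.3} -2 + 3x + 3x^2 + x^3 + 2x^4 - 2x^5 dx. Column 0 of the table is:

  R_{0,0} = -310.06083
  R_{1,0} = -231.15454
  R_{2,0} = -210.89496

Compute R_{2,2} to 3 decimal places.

-204.094

Richardson extrapolation on the trapezoidal column (denominator 4−1=3):
R_{1,1} = -231.15454 + (-231.15454 − (-310.06083))/3 = -204.85244
R_{2,1} = (4·(-210.89496) − (-231.15454)) / 3 = -204.14177
R_{2,2} = -204.14177 + (-204.14177 − (-204.85244))/15 = -204.09439
(Column j=1 coincides with Simpson's rule on the same nodes.)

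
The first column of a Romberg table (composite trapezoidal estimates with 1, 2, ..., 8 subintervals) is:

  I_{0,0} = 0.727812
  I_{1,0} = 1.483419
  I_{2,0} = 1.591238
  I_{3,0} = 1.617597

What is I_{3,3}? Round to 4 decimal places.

1.6264

I_{1,1} = 1.483419 + (1.483419 − 0.727812)/3 = 1.735288
I_{2,1} = 1.591238 + (1.591238 − 1.483419)/3 = 1.627178
I_{3,1} = 1.617597 + (1.617597 − 1.591238)/3 = 1.626383
I_{2,2} = (16·1.627178 − 1.735288) / 15 = 1.619971
I_{3,2} = 1.626383 + (1.626383 − 1.627178)/15 = 1.626330
I_{3,3} = 1.626330 + (1.626330 − 1.619971)/63 = 1.626431
(Column j=1 coincides with Simpson's rule on the same nodes.)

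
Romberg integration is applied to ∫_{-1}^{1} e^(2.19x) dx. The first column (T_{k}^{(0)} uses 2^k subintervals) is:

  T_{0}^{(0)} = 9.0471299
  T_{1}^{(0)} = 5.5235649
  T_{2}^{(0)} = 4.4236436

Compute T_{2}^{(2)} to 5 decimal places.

T_{1}^{(1)} = 5.5235649 + (5.5235649 − 9.0471299)/3 = 4.3490432
T_{2}^{(1)} = (4·4.4236436 − 5.5235649) / 3 = 4.0570032
T_{2}^{(2)} = (16·4.0570032 − 4.3490432) / 15 = 4.0375339
(Column j=1 coincides with Simpson's rule on the same nodes.)

4.03753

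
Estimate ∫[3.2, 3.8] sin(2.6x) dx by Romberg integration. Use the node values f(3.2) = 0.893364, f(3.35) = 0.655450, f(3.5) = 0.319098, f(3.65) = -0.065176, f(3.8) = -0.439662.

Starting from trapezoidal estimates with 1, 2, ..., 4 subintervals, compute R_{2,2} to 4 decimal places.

R_{0,0} (trapezoid, 1 panel, h=0.6000): 0.136111
R_{1,0} (trapezoid, 2 panels, h=0.3000): 0.163785
R_{2,0} (trapezoid, 4 panels, h=0.1500): 0.170433
R_{1,1} = 0.163785 + (0.163785 − 0.136111)/3 = 0.173010
R_{2,1} = 0.170433 + (0.170433 − 0.163785)/3 = 0.172649
R_{2,2} = 0.172649 + (0.172649 − 0.173010)/15 = 0.172625

0.1726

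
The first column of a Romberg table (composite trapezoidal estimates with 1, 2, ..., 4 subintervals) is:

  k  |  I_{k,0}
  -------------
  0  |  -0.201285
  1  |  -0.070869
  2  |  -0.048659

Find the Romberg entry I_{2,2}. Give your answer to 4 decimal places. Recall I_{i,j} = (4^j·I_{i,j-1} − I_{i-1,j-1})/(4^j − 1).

Richardson extrapolation on the trapezoidal column (denominator 4−1=3):
I_{1,1} = -0.070869 + (-0.070869 − (-0.201285))/3 = -0.027397
I_{2,1} = -0.048659 + (-0.048659 − (-0.070869))/3 = -0.041256
I_{2,2} = (16·(-0.041256) − (-0.027397)) / 15 = -0.042180
(Column j=1 coincides with Simpson's rule on the same nodes.)

-0.0422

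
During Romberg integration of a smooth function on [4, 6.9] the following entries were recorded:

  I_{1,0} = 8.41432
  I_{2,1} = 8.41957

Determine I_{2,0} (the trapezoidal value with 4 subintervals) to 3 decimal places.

8.418

From I_{2,1} = (4·I_{2,0} − I_{1,0})/3, solve for I_{2,0}:
4·I_{2,0} = 3·8.41957 + 8.41432 = 33.67303
I_{2,0} = 8.41826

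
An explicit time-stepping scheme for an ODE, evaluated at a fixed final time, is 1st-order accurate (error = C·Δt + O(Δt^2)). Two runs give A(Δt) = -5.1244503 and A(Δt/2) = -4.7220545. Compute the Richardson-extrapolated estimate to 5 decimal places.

-4.31966

The leading error scales as Δt; refining by a factor of 2 reduces it by 2^1 = 2.
Extrapolated value = (2·A(Δt/2) − A(Δt)) / (2 − 1)
= (2·(-4.7220545) − (-5.1244503)) / 1
= -4.3196587 / 1 = -4.3196587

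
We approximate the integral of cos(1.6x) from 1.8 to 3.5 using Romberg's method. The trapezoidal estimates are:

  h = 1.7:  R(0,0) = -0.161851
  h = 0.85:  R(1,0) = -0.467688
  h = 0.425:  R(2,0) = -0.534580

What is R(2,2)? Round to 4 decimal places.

Richardson extrapolation on the trapezoidal column (denominator 4−1=3):
R(1,1) = -0.467688 + (-0.467688 − (-0.161851))/3 = -0.569634
R(2,1) = (4·(-0.534580) − (-0.467688)) / 3 = -0.556877
R(2,2) = (16·(-0.556877) − (-0.569634)) / 15 = -0.556027

-0.5560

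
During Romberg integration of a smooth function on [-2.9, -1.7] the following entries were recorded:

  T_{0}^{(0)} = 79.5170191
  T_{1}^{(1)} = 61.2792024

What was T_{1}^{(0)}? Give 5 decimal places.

65.83866

From T_{1}^{(1)} = (4·T_{1}^{(0)} − T_{0}^{(0)})/3, solve for T_{1}^{(0)}:
4·T_{1}^{(0)} = 3·61.2792024 + 79.5170191 = 263.3546263
T_{1}^{(0)} = 65.8386566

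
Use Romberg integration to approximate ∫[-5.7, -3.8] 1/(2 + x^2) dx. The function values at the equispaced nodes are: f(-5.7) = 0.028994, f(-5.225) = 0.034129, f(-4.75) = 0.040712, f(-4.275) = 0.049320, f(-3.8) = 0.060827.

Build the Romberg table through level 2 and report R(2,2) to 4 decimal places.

R(0,0) (trapezoid, 1 panel, h=1.9000): 0.085330
R(1,0) (trapezoid, 2 panels, h=0.9500): 0.081341
R(2,0) (trapezoid, 4 panels, h=0.4750): 0.080309
R(1,1) = 0.081341 + (0.081341 − 0.085330)/3 = 0.080011
R(2,1) = 0.080309 + (0.080309 − 0.081341)/3 = 0.079965
R(2,2) = 0.079965 + (0.079965 − 0.080011)/15 = 0.079962

0.0800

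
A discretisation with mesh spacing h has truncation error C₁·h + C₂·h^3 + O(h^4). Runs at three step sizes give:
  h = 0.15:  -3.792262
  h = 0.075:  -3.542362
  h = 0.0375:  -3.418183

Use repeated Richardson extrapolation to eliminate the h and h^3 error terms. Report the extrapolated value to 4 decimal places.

-3.2942

First eliminate the h term (factor 2^1 = 2):
  B₁ = (2·(-3.542362) − (-3.792262))/1 = -3.292462
  B₂ = (2·(-3.418183) − (-3.542362))/1 = -3.294004
Then eliminate the h^3 term (factor 2^3 = 8):
  (8·(-3.294004) − (-3.292462))/7 = -3.294224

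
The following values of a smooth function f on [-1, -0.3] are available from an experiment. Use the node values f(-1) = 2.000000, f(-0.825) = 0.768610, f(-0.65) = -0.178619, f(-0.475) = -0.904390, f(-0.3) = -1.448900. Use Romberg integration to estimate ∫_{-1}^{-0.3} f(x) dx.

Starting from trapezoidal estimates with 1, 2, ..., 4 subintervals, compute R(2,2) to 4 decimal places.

R(0,0) (trapezoid, 1 panel, h=0.7000): 0.192885
R(1,0) (trapezoid, 2 panels, h=0.3500): 0.033926
R(2,0) (trapezoid, 4 panels, h=0.1750): -0.006799
R(1,1) = 0.033926 + (0.033926 − 0.192885)/3 = -0.019060
R(2,1) = -0.006799 + (-0.006799 − 0.033926)/3 = -0.020374
R(2,2) = -0.020374 + (-0.020374 − (-0.019060))/15 = -0.020462

-0.0205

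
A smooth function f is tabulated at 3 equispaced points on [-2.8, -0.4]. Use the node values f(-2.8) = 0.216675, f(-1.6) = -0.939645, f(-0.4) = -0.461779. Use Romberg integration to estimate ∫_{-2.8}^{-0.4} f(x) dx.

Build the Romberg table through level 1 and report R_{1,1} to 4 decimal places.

R_{0,0} (trapezoid, 1 panel, h=2.4000): -0.294125
R_{1,0} (trapezoid, 2 panels, h=1.2000): -1.274636
R_{1,1} = -1.274636 + (-1.274636 − (-0.294125))/3 = -1.601473

-1.6015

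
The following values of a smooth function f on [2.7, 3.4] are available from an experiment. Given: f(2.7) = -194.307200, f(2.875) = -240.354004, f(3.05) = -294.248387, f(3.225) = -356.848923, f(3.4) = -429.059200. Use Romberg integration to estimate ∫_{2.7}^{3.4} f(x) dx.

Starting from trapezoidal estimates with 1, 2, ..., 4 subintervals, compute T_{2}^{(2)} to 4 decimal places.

T_{0}^{(0)} (trapezoid, 1 panel, h=0.7000): -218.178240
T_{1}^{(0)} (trapezoid, 2 panels, h=0.3500): -212.076055
T_{2}^{(0)} (trapezoid, 4 panels, h=0.1750): -210.548540
T_{1}^{(1)} = -212.076055 + (-212.076055 − (-218.178240))/3 = -210.041993
T_{2}^{(1)} = -210.548540 + (-210.548540 − (-212.076055))/3 = -210.039368
T_{2}^{(2)} = -210.039368 + (-210.039368 − (-210.041993))/15 = -210.039193

-210.0392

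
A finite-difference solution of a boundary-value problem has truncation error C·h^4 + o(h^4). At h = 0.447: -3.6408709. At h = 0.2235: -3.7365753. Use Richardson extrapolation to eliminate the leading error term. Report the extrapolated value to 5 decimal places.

The leading error scales as h^4; refining by a factor of 2 reduces it by 2^4 = 16.
Extrapolated value = (16·A(h/2) − A(h)) / (16 − 1)
= (16·(-3.7365753) − (-3.6408709)) / 15
= -56.1443339 / 15 = -3.7429556

-3.74296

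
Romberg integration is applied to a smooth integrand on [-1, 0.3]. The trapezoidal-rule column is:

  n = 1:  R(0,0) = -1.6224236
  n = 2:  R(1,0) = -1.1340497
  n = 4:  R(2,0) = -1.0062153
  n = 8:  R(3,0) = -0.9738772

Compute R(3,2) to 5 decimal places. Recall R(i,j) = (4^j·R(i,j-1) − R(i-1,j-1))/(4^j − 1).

Richardson extrapolation on the trapezoidal column (denominator 4−1=3):
R(2,1) = (4·(-1.0062153) − (-1.1340497)) / 3 = -0.9636038
R(3,1) = -0.9738772 + (-0.9738772 − (-1.0062153))/3 = -0.9630978
R(3,2) = -0.9630978 + (-0.9630978 − (-0.9636038))/15 = -0.9630641

-0.96306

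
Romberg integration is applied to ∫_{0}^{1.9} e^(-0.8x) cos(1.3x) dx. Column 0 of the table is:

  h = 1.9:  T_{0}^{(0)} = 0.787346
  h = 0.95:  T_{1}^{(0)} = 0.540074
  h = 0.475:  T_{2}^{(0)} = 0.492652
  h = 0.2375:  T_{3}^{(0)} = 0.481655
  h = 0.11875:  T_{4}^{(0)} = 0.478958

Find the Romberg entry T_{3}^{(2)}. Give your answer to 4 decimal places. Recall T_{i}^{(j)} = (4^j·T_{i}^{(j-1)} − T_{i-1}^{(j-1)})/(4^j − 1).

Richardson extrapolation on the trapezoidal column (denominator 4−1=3):
T_{2}^{(1)} = 0.492652 + (0.492652 − 0.540074)/3 = 0.476845
T_{3}^{(1)} = 0.481655 + (0.481655 − 0.492652)/3 = 0.477989
T_{3}^{(2)} = 0.477989 + (0.477989 − 0.476845)/15 = 0.478065

0.4781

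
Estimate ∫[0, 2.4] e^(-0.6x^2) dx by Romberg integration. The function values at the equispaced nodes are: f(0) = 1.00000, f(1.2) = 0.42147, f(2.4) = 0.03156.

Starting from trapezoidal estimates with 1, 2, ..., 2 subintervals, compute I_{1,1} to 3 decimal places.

I_{0,0} (trapezoid, 1 panel, h=2.4000): 1.23787
I_{1,0} (trapezoid, 2 panels, h=1.2000): 1.12470
I_{1,1} = 1.12470 + (1.12470 − 1.23787)/3 = 1.08698

1.087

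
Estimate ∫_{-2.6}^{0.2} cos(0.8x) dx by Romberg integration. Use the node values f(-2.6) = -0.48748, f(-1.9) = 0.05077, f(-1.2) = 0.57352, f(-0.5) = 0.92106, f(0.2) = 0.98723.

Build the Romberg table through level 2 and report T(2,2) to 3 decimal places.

1.290

T(0,0) (trapezoid, 1 panel, h=2.8000): 0.69965
T(1,0) (trapezoid, 2 panels, h=1.4000): 1.15275
T(2,0) (trapezoid, 4 panels, h=0.7000): 1.25666
T(1,1) = 1.15275 + (1.15275 − 0.69965)/3 = 1.30378
T(2,1) = 1.25666 + (1.25666 − 1.15275)/3 = 1.29130
T(2,2) = 1.29130 + (1.29130 − 1.30378)/15 = 1.29047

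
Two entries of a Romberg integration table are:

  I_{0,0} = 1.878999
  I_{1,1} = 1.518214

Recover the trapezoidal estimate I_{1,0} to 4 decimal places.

From I_{1,1} = (4·I_{1,0} − I_{0,0})/3, solve for I_{1,0}:
4·I_{1,0} = 3·1.518214 + 1.878999 = 6.433641
I_{1,0} = 1.608410

1.6084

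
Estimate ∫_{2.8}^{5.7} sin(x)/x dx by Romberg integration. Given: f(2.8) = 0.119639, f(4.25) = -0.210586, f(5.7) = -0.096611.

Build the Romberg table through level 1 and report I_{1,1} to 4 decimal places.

I_{0,0} (trapezoid, 1 panel, h=2.9000): 0.033391
I_{1,0} (trapezoid, 2 panels, h=1.4500): -0.288654
I_{1,1} = -0.288654 + (-0.288654 − 0.033391)/3 = -0.396002

-0.3960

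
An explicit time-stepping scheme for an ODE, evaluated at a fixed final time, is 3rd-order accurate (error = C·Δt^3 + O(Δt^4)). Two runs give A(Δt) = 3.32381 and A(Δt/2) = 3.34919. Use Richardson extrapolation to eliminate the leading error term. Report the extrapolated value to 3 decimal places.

3.353

The leading error scales as Δt^3; refining by a factor of 2 reduces it by 2^3 = 8.
Extrapolated value = (8·A(Δt/2) − A(Δt)) / (8 − 1)
= (8·3.34919 − 3.32381) / 7
= 23.46971 / 7 = 3.35282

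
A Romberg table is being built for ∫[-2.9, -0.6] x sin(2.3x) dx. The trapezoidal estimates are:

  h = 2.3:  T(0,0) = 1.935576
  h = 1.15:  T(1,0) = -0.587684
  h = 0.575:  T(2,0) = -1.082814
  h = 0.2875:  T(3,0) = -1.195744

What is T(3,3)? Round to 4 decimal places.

Richardson extrapolation on the trapezoidal column (denominator 4−1=3):
T(1,1) = (4·(-0.587684) − 1.935576) / 3 = -1.428771
T(2,1) = -1.082814 + (-1.082814 − (-0.587684))/3 = -1.247857
T(3,1) = -1.195744 + (-1.195744 − (-1.082814))/3 = -1.233387
T(2,2) = (16·(-1.247857) − (-1.428771)) / 15 = -1.235796
T(3,2) = -1.233387 + (-1.233387 − (-1.247857))/15 = -1.232422
T(3,3) = -1.232422 + (-1.232422 − (-1.235796))/63 = -1.232368

-1.2324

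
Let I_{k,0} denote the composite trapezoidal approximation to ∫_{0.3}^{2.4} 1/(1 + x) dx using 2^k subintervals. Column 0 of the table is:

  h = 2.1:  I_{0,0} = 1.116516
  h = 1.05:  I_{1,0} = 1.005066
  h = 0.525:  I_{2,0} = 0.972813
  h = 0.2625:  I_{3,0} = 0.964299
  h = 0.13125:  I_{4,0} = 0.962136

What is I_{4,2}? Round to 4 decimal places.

0.9614

I_{3,1} = 0.964299 + (0.964299 − 0.972813)/3 = 0.961461
I_{4,1} = (4·0.962136 − 0.964299) / 3 = 0.961415
I_{4,2} = 0.961415 + (0.961415 − 0.961461)/15 = 0.961412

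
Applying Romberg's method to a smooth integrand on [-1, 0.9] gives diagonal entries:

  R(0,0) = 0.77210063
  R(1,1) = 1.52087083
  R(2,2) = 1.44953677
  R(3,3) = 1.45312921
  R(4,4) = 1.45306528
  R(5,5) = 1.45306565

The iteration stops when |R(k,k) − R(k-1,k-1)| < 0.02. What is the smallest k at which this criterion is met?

|R(1,1) − R(0,0)| = 0.74877020 ≥ 0.02
|R(2,2) − R(1,1)| = 0.07133406 ≥ 0.02
|R(3,3) − R(2,2)| = 0.00359244 < 0.02

k = 3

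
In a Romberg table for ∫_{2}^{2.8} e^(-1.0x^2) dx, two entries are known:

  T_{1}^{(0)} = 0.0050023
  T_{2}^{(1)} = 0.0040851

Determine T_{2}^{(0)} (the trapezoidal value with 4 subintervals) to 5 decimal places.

0.00431

From T_{2}^{(1)} = (4·T_{2}^{(0)} − T_{1}^{(0)})/3, solve for T_{2}^{(0)}:
4·T_{2}^{(0)} = 3·0.0040851 + 0.0050023 = 0.0172576
T_{2}^{(0)} = 0.0043144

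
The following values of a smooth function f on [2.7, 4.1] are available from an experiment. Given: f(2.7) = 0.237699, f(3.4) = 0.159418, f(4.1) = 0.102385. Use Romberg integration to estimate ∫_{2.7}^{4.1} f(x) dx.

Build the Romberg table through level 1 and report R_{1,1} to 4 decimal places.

R_{0,0} (trapezoid, 1 panel, h=1.4000): 0.238059
R_{1,0} (trapezoid, 2 panels, h=0.7000): 0.230622
R_{1,1} = 0.230622 + (0.230622 − 0.238059)/3 = 0.228143

0.2281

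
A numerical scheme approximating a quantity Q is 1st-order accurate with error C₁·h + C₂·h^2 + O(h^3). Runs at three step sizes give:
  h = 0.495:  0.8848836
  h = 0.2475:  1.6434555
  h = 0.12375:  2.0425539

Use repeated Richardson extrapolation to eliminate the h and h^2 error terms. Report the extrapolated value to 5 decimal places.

First eliminate the h term (factor 2^1 = 2):
  B₁ = (2·1.6434555 − 0.8848836)/1 = 2.4020274
  B₂ = (2·2.0425539 − 1.6434555)/1 = 2.4416523
Then eliminate the h^2 term (factor 2^2 = 4):
  (4·2.4416523 − 2.4020274)/3 = 2.4548606

2.45486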